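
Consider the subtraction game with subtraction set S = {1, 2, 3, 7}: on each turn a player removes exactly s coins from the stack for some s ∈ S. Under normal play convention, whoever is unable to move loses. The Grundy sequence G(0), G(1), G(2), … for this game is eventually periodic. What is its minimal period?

4

n :  0  1  2  3  4  5  6  7  8  9 10 11 12 13 14
G :  0  1  2  3  0  1  2  3  0  1  2  3  0  1  2
G(n+4) = G(n) holds for n = 0,…,6 (a full window of length max(S) = 7), so the sequence is purely periodic with period 4.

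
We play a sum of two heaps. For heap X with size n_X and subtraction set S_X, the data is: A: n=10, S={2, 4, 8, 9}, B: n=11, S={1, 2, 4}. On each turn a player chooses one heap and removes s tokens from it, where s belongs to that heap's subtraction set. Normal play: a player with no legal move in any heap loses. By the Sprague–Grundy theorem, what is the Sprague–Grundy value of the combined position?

0

Heap A, S = {2, 4, 8, 9}:
n :  0  1  2  3  4  5  6  7  8  9 10
G :  0  0  1  1  2  2  0  0  1  1  2
G_A(10) = 2.
Heap B, S = {1, 2, 4}:
G(0) = 0
G(1) = mex{0} = 1
G(2) = mex{1,0} = 2
G(3) = mex{2,1} = 0
G(4) = mex{0,2,0} = 1
G(5) = mex{1,0,1} = 2
G(6) = mex{2,1,2} = 0
G(7) = mex{0,2,0} = 1
G(8) = mex{1,0,1} = 2
G(9) = mex{2,1,2} = 0
G(10) = mex{0,2,0} = 1
G(11) = mex{1,0,1} = 2
G_B(11) = 2.
Combined Grundy value = 2 ⊕ 2 = 0.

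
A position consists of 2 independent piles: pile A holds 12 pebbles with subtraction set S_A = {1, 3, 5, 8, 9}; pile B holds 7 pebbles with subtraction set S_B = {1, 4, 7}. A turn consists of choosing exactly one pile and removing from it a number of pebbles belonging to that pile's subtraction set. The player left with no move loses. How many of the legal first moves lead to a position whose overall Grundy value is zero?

0

Pile A, S = {1, 3, 5, 8, 9}:
n :  0  1  2  3  4  5  6  7  8  9 10 11 12
G :  0  1  0  1  0  1  0  1  2  3  2  3  2
G_A(12) = 2.
Pile B, S = {1, 4, 7}:
G(0) = 0
G(1) = mex{0} = 1
G(2) = mex{1} = 0
G(3) = mex{0} = 1
G(4) = mex{1,0} = 2
G(5) = mex{2,1} = 0
G(6) = mex{0,0} = 1
G(7) = mex{1,1,0} = 2
G_B(7) = 2.
Combined Grundy value = 2 ⊕ 2 = 0.
A winning move leaves total XOR = 0, i.e. changes one component's Grundy value g to g ⊕ X where X is the current total.
Pile A: target g' = 2⊕0 = 2, but every legal move changes the Grundy value (mex property), so 0 moves.
Pile B: target g' = 2⊕0 = 2, but every legal move changes the Grundy value (mex property), so 0 moves.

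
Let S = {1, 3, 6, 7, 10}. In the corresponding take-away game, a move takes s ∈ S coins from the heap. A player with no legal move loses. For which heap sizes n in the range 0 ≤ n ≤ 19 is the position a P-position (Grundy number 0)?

n :  0  1  2  3  4  5  6  7  8  9 10 11 12 13 14 15 16 17 18 19
G :  0  1  0  1  0  1  2  3  2  3  2  3  4  0  1  0  1  0  1  2
P-positions are exactly the n with G(n) = 0.

0, 2, 4, 13, 15, 17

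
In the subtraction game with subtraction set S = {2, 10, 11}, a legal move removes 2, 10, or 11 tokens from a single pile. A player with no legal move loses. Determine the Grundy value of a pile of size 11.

n :  0  1  2  3  4  5  6  7  8  9 10 11
G :  0  0  1  1  0  0  1  1  0  0  1  1

1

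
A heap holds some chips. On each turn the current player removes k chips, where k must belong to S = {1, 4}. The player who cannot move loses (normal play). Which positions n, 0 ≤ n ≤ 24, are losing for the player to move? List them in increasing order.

n :  0  1  2  3  4  5  6  7  8  9 10 11 12 13 14 15 16 17 18 19 20 21 22 23 24
G :  0  1  0  1  2  0  1  0  1  2  0  1  0  1  2  0  1  0  1  2  0  1  0  1  2
P-positions are exactly the n with G(n) = 0.

0, 2, 5, 7, 10, 12, 15, 17, 20, 22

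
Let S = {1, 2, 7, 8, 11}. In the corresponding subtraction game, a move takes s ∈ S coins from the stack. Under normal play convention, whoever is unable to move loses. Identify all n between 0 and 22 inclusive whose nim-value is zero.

G(0) = 0
G(1) = mex{0} = 1
G(2) = mex{1,0} = 2
G(3) = mex{2,1} = 0
G(4) = mex{0,2} = 1
G(5) = mex{1,0} = 2
G(6) = mex{2,1} = 0
G(7) = mex{0,2,0} = 1
G(8) = mex{1,0,1,0} = 2
G(9) = mex{2,1,2,1} = 0
G(10) = mex{0,2,0,2} = 1
G(11) = mex{1,0,1,0,0} = 2
G(12) = mex{2,1,2,1,1} = 0
G(13) = mex{0,2,0,2,2} = 1
G(14) = mex{1,0,1,0,0} = 2
G(15) = mex{2,1,2,1,1} = 0
G(16) = mex{0,2,0,2,2} = 1
G(17) = mex{1,0,1,0,0} = 2
G(18) = mex{2,1,2,1,1} = 0
G(19) = mex{0,2,0,2,2} = 1
G(20) = mex{1,0,1,0,0} = 2
G(21) = mex{2,1,2,1,1} = 0
G(22) = mex{0,2,0,2,2} = 1
P-positions are exactly the n with G(n) = 0.

0, 3, 6, 9, 12, 15, 18, 21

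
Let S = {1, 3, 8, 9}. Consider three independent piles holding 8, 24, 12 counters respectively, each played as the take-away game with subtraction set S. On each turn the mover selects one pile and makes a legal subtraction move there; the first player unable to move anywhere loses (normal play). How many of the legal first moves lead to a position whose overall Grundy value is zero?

All piles use S = {1, 3, 8, 9}:
n :  0  1  2  3  4  5  6  7  8  9 10 11 12 13 14 15 16 17 18 19 20 21 22 23 24
G :  0  1  0  1  0  1  0  1  2  3  2  3  2  3  2  3  0  1  0  1  0  1  0  1  2
Pile A: G(8) = 2.
Pile B: G(24) = 2.
Pile C: G(12) = 2.
Combined Grundy value = 2 ⊕ 2 ⊕ 2 = 2.
A winning move leaves total XOR = 0, i.e. changes one component's Grundy value g to g ⊕ X where X is the current total.
Pile A: need g' = 2⊕2 = 0. Options: 8−1→G=1, 8−3→G=1, 8−8→G=0. Hits: 1.
Pile B: need g' = 2⊕2 = 0. Options: 24−1→G=1, 24−3→G=1, 24−8→G=0, 24−9→G=3. Hits: 1.
Pile C: need g' = 2⊕2 = 0. Options: 12−1→G=3, 12−3→G=3, 12−8→G=0, 12−9→G=1. Hits: 1.

3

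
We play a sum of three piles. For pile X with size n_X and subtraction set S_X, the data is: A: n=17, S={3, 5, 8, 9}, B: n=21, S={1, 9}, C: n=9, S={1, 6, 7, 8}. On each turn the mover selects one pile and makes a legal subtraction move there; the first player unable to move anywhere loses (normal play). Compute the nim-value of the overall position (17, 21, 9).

3

Pile A, S = {3, 5, 8, 9}:
n :  0  1  2  3  4  5  6  7  8  9 10 11 12 13 14 15 16 17
G :  0  0  0  1  1  1  2  2  2  3  3  3  0  0  0  1  1  1
G_A(17) = 1.
Pile B, S = {1, 9}:
n :  0  1  2  3  4  5  6  7  8  9 10 11 12 13 14 15 16 17 18 19 20 21
G :  0  1  0  1  0  1  0  1  0  1  0  1  0  1  0  1  0  1  0  1  0  1
G_B(21) = 1.
Pile C, S = {1, 6, 7, 8}:
G(0) = 0
G(1) = mex{0} = 1
G(2) = mex{1} = 0
G(3) = mex{0} = 1
G(4) = mex{1} = 0
G(5) = mex{0} = 1
G(6) = mex{1,0} = 2
G(7) = mex{2,1,0} = 3
G(8) = mex{3,0,1,0} = 2
G(9) = mex{2,1,0,1} = 3
G_C(9) = 3.
Combined Grundy value = 1 ⊕ 1 ⊕ 3 = 3.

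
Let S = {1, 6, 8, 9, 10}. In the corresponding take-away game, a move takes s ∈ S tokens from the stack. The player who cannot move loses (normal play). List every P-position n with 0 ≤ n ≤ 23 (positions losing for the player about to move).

0, 2, 4, 7, 18, 20, 22

G(0) = 0
G(1) = mex{0} = 1
G(2) = mex{1} = 0
G(3) = mex{0} = 1
G(4) = mex{1} = 0
G(5) = mex{0} = 1
G(6) = mex{1,0} = 2
G(7) = mex{2,1} = 0
G(8) = mex{0,0,0} = 1
G(9) = mex{1,1,1,0} = 2
G(10) = mex{2,0,0,1,0} = 3
G(11) = mex{3,1,1,0,1} = 2
G(12) = mex{2,2,0,1,0} = 3
G(13) = mex{3,0,1,0,1} = 2
G(14) = mex{2,1,2,1,0} = 3
G(15) = mex{3,2,0,2,1} = 4
G(16) = mex{4,3,1,0,2} = 5
G(17) = mex{5,2,2,1,0} = 3
G(18) = mex{3,3,3,2,1} = 0
G(19) = mex{0,2,2,3,2} = 1
G(20) = mex{1,3,3,2,3} = 0
G(21) = mex{0,4,2,3,2} = 1
G(22) = mex{1,5,3,2,3} = 0
G(23) = mex{0,3,4,3,2} = 1
P-positions are exactly the n with G(n) = 0.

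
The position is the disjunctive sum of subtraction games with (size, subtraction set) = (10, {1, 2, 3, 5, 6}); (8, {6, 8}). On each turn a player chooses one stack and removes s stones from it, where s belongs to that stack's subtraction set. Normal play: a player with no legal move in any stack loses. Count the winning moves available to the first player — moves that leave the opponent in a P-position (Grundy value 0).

Stack A, S = {1, 2, 3, 5, 6}:
n :  0  1  2  3  4  5  6  7  8  9 10
G :  0  1  2  3  0  1  2  3  0  1  2
G_A(10) = 2.
Stack B, S = {6, 8}:
n : 0 1 2 3 4 5 6 7 8
G : 0 0 0 0 0 0 1 1 1
G_B(8) = 1.
Combined Grundy value = 2 ⊕ 1 = 3.
A winning move leaves total XOR = 0, i.e. changes one component's Grundy value g to g ⊕ X where X is the current total.
Stack A: need g' = 2⊕3 = 1. Options: 10−1→G=1, 10−2→G=0, 10−3→G=3, 10−5→G=1, 10−6→G=0. Hits: 2.
Stack B: need g' = 1⊕3 = 2. Options: 8−6→G=0, 8−8→G=0. Hits: 0.

2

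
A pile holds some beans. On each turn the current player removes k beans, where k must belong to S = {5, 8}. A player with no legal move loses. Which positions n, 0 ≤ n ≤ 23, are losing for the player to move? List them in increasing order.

G(0) = 0
G(1) = mex{} = 0
G(2) = mex{} = 0
G(3) = mex{} = 0
G(4) = mex{} = 0
G(5) = mex{0} = 1
G(6) = mex{0} = 1
G(7) = mex{0} = 1
G(8) = mex{0,0} = 1
G(9) = mex{0,0} = 1
G(10) = mex{1,0} = 2
G(11) = mex{1,0} = 2
G(12) = mex{1,0} = 2
G(13) = mex{1,1} = 0
G(14) = mex{1,1} = 0
G(15) = mex{2,1} = 0
G(16) = mex{2,1} = 0
G(17) = mex{2,1} = 0
G(18) = mex{0,2} = 1
G(19) = mex{0,2} = 1
G(20) = mex{0,2} = 1
G(21) = mex{0,0} = 1
G(22) = mex{0,0} = 1
G(23) = mex{1,0} = 2
P-positions are exactly the n with G(n) = 0.

0, 1, 2, 3, 4, 13, 14, 15, 16, 17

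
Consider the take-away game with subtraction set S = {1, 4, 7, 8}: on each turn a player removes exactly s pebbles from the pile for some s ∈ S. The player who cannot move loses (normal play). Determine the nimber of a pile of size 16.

n :  0  1  2  3  4  5  6  7  8  9 10 11 12 13 14 15 16
G :  0  1  0  1  2  0  1  2  3  2  3  0  1  3  0  1  0

0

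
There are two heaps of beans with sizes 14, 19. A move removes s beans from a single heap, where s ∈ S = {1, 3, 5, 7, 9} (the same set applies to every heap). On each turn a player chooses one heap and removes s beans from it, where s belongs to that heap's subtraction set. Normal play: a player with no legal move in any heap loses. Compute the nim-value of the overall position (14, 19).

1

All heaps use S = {1, 3, 5, 7, 9}:
G(0) = 0
G(1) = mex{0} = 1
G(2) = mex{1} = 0
G(3) = mex{0,0} = 1
G(4) = mex{1,1} = 0
G(5) = mex{0,0,0} = 1
G(6) = mex{1,1,1} = 0
G(7) = mex{0,0,0,0} = 1
G(8) = mex{1,1,1,1} = 0
G(9) = mex{0,0,0,0,0} = 1
G(10) = mex{1,1,1,1,1} = 0
G(11) = mex{0,0,0,0,0} = 1
G(12) = mex{1,1,1,1,1} = 0
G(13) = mex{0,0,0,0,0} = 1
G(14) = mex{1,1,1,1,1} = 0
G(15) = mex{0,0,0,0,0} = 1
G(16) = mex{1,1,1,1,1} = 0
G(17) = mex{0,0,0,0,0} = 1
G(18) = mex{1,1,1,1,1} = 0
G(19) = mex{0,0,0,0,0} = 1
Heap A: G(14) = 0.
Heap B: G(19) = 1.
Combined Grundy value = 0 ⊕ 1 = 1.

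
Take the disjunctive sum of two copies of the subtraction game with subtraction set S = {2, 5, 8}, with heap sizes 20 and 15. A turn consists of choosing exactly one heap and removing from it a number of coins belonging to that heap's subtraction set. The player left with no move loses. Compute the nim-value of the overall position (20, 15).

2

All heaps use S = {2, 5, 8}:
G(0) = 0
G(1) = mex{} = 0
G(2) = mex{0} = 1
G(3) = mex{0} = 1
G(4) = mex{1} = 0
G(5) = mex{1,0} = 2
G(6) = mex{0,0} = 1
G(7) = mex{2,1} = 0
G(8) = mex{1,1,0} = 2
G(9) = mex{0,0,0} = 1
G(10) = mex{2,2,1} = 0
G(11) = mex{1,1,1} = 0
G(12) = mex{0,0,0} = 1
G(13) = mex{0,2,2} = 1
G(14) = mex{1,1,1} = 0
G(15) = mex{1,0,0} = 2
G(16) = mex{0,0,2} = 1
G(17) = mex{2,1,1} = 0
G(18) = mex{1,1,0} = 2
G(19) = mex{0,0,0} = 1
G(20) = mex{2,2,1} = 0
Heap A: G(20) = 0.
Heap B: G(15) = 2.
Combined Grundy value = 0 ⊕ 2 = 2.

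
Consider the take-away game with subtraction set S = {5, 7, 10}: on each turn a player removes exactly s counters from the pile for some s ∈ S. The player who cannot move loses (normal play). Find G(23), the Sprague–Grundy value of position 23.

n :  0  1  2  3  4  5  6  7  8  9 10 11 12 13 14 15 16 17 18 19 20 21 22 23
G :  0  0  0  0  0  1  1  1  1  1  2  2  2  2  2  0  0  0  0  0  1  1  1  1

1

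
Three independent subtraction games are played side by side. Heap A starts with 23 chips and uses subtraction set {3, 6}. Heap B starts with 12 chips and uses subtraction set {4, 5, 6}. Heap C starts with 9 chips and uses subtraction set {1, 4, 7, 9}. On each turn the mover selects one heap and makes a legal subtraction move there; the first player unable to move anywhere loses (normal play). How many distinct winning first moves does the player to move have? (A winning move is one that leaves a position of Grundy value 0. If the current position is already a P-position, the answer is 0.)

Heap A, S = {3, 6}:
n :  0  1  2  3  4  5  6  7  8  9 10 11 12 13 14 15 16 17 18 19 20 21 22 23
G :  0  0  0  1  1  1  2  2  2  0  0  0  1  1  1  2  2  2  0  0  0  1  1  1
G_A(23) = 1.
Heap B, S = {4, 5, 6}:
n :  0  1  2  3  4  5  6  7  8  9 10 11 12
G :  0  0  0  0  1  1  1  1  2  2  0  0  0
G_B(12) = 0.
Heap C, S = {1, 4, 7, 9}:
n : 0 1 2 3 4 5 6 7 8 9
G : 0 1 0 1 2 0 1 2 0 1
G_C(9) = 1.
Combined Grundy value = 1 ⊕ 0 ⊕ 1 = 0.
A winning move leaves total XOR = 0, i.e. changes one component's Grundy value g to g ⊕ X where X is the current total.
Heap A: target g' = 1⊕0 = 1, but every legal move changes the Grundy value (mex property), so 0 moves.
Heap B: target g' = 0⊕0 = 0, but every legal move changes the Grundy value (mex property), so 0 moves.
Heap C: target g' = 1⊕0 = 1, but every legal move changes the Grundy value (mex property), so 0 moves.

0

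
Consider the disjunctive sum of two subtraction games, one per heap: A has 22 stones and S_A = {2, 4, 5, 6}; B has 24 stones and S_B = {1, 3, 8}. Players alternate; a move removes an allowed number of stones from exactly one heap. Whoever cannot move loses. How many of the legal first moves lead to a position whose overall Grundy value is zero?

Heap A, S = {2, 4, 5, 6}:
n :  0  1  2  3  4  5  6  7  8  9 10 11 12 13 14 15 16 17 18 19 20 21 22
G :  0  0  1  1  2  2  3  3  0  0  1  1  2  2  3  3  0  0  1  1  2  2  3
G_A(22) = 3.
Heap B, S = {1, 3, 8}:
G(0) = 0
G(1) = mex{0} = 1
G(2) = mex{1} = 0
G(3) = mex{0,0} = 1
G(4) = mex{1,1} = 0
G(5) = mex{0,0} = 1
G(6) = mex{1,1} = 0
G(7) = mex{0,0} = 1
G(8) = mex{1,1,0} = 2
G(9) = mex{2,0,1} = 3
G(10) = mex{3,1,0} = 2
G(11) = mex{2,2,1} = 0
G(12) = mex{0,3,0} = 1
G(13) = mex{1,2,1} = 0
G(14) = mex{0,0,0} = 1
G(15) = mex{1,1,1} = 0
G(16) = mex{0,0,2} = 1
G(17) = mex{1,1,3} = 0
G(18) = mex{0,0,2} = 1
G(19) = mex{1,1,0} = 2
G(20) = mex{2,0,1} = 3
G(21) = mex{3,1,0} = 2
G(22) = mex{2,2,1} = 0
G(23) = mex{0,3,0} = 1
G(24) = mex{1,2,1} = 0
G_B(24) = 0.
Combined Grundy value = 3 ⊕ 0 = 3.
A winning move leaves total XOR = 0, i.e. changes one component's Grundy value g to g ⊕ X where X is the current total.
Heap A: need g' = 3⊕3 = 0. Options: 22−2→G=2, 22−4→G=1, 22−5→G=0, 22−6→G=0. Hits: 2.
Heap B: need g' = 0⊕3 = 3. Options: 24−1→G=1, 24−3→G=2, 24−8→G=1. Hits: 0.

2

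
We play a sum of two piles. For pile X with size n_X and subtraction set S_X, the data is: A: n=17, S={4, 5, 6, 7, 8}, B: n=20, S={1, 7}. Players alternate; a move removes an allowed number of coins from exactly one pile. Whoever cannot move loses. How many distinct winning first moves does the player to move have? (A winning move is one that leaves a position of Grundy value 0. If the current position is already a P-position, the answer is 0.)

4

Pile A, S = {4, 5, 6, 7, 8}:
n :  0  1  2  3  4  5  6  7  8  9 10 11 12 13 14 15 16 17
G :  0  0  0  0  1  1  1  1  2  2  2  2  0  0  0  0  1  1
G_A(17) = 1.
Pile B, S = {1, 7}:
n :  0  1  2  3  4  5  6  7  8  9 10 11 12 13 14 15 16 17 18 19 20
G :  0  1  0  1  0  1  0  1  0  1  0  1  0  1  0  1  0  1  0  1  0
G_B(20) = 0.
Combined Grundy value = 1 ⊕ 0 = 1.
A winning move leaves total XOR = 0, i.e. changes one component's Grundy value g to g ⊕ X where X is the current total.
Pile A: need g' = 1⊕1 = 0. Options: 17−4→G=0, 17−5→G=0, 17−6→G=2, 17−7→G=2, 17−8→G=2. Hits: 2.
Pile B: need g' = 0⊕1 = 1. Options: 20−1→G=1, 20−7→G=1. Hits: 2.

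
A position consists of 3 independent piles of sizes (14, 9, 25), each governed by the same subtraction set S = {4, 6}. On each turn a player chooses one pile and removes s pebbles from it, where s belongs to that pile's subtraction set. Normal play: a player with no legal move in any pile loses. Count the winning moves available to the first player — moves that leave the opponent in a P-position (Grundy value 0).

All piles use S = {4, 6}:
G(0) = 0
G(1) = mex{} = 0
G(2) = mex{} = 0
G(3) = mex{} = 0
G(4) = mex{0} = 1
G(5) = mex{0} = 1
G(6) = mex{0,0} = 1
G(7) = mex{0,0} = 1
G(8) = mex{1,0} = 2
G(9) = mex{1,0} = 2
G(10) = mex{1,1} = 0
G(11) = mex{1,1} = 0
G(12) = mex{2,1} = 0
G(13) = mex{2,1} = 0
G(14) = mex{0,2} = 1
G(15) = mex{0,2} = 1
G(16) = mex{0,0} = 1
G(17) = mex{0,0} = 1
G(18) = mex{1,0} = 2
G(19) = mex{1,0} = 2
G(20) = mex{1,1} = 0
G(21) = mex{1,1} = 0
G(22) = mex{2,1} = 0
G(23) = mex{2,1} = 0
G(24) = mex{0,2} = 1
G(25) = mex{0,2} = 1
Pile A: G(14) = 1.
Pile B: G(9) = 2.
Pile C: G(25) = 1.
Combined Grundy value = 1 ⊕ 2 ⊕ 1 = 2.
A winning move leaves total XOR = 0, i.e. changes one component's Grundy value g to g ⊕ X where X is the current total.
Pile A: need g' = 1⊕2 = 3. Options: 14−4→G=0, 14−6→G=2. Hits: 0.
Pile B: need g' = 2⊕2 = 0. Options: 9−4→G=1, 9−6→G=0. Hits: 1.
Pile C: need g' = 1⊕2 = 3. Options: 25−4→G=0, 25−6→G=2. Hits: 0.

1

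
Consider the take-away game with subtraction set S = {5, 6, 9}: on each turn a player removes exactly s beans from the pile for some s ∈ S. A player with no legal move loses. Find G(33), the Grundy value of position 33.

1

n :  0  1  2  3  4  5  6  7  8  9 10 11 12 13 14 15 16 17 18 19 20 21 22 23 24 25 26 27 28 29 30 31 32 33
G :  0  0  0  0  0  1  1  1  1  1  2  2  2  2  0  0  0  0  0  1  1  1  1  1  2  2  2  2  0  0  0  0  0  1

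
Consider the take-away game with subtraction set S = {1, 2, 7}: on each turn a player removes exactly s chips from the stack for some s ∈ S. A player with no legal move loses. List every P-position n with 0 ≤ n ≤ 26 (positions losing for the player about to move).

n :  0  1  2  3  4  5  6  7  8  9 10 11 12 13 14 15 16 17 18 19 20 21 22 23 24 25 26
G :  0  1  2  0  1  2  0  1  2  0  1  2  0  1  2  0  1  2  0  1  2  0  1  2  0  1  2
P-positions are exactly the n with G(n) = 0.

0, 3, 6, 9, 12, 15, 18, 21, 24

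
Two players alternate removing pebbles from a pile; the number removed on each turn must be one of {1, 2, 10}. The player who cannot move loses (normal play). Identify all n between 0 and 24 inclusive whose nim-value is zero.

0, 3, 6, 9, 12, 15, 18, 21, 24

n :  0  1  2  3  4  5  6  7  8  9 10 11 12 13 14 15 16 17 18 19 20 21 22 23 24
G :  0  1  2  0  1  2  0  1  2  0  1  2  0  1  2  0  1  2  0  1  2  0  1  2  0
P-positions are exactly the n with G(n) = 0.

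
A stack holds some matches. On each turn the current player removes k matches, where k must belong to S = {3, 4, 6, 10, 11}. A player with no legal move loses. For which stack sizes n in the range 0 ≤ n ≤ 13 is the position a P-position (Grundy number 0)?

0, 1, 2, 9

G(0) = 0
G(1) = mex{} = 0
G(2) = mex{} = 0
G(3) = mex{0} = 1
G(4) = mex{0,0} = 1
G(5) = mex{0,0} = 1
G(6) = mex{1,0,0} = 2
G(7) = mex{1,1,0} = 2
G(8) = mex{1,1,0} = 2
G(9) = mex{2,1,1} = 0
G(10) = mex{2,2,1,0} = 3
G(11) = mex{2,2,1,0,0} = 3
G(12) = mex{0,2,2,0,0} = 1
G(13) = mex{3,0,2,1,0} = 4
P-positions are exactly the n with G(n) = 0.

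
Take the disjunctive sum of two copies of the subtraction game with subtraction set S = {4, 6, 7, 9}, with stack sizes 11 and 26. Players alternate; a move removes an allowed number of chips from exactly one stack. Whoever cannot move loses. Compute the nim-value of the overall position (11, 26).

2

All stacks use S = {4, 6, 7, 9}:
G(0) = 0
G(1) = mex{} = 0
G(2) = mex{} = 0
G(3) = mex{} = 0
G(4) = mex{0} = 1
G(5) = mex{0} = 1
G(6) = mex{0,0} = 1
G(7) = mex{0,0,0} = 1
G(8) = mex{1,0,0} = 2
G(9) = mex{1,0,0,0} = 2
G(10) = mex{1,1,0,0} = 2
G(11) = mex{1,1,1,0} = 2
G(12) = mex{2,1,1,0} = 3
G(13) = mex{2,1,1,1} = 0
G(14) = mex{2,2,1,1} = 0
G(15) = mex{2,2,2,1} = 0
G(16) = mex{3,2,2,1} = 0
G(17) = mex{0,2,2,2} = 1
G(18) = mex{0,3,2,2} = 1
G(19) = mex{0,0,3,2} = 1
G(20) = mex{0,0,0,2} = 1
G(21) = mex{1,0,0,3} = 2
G(22) = mex{1,0,0,0} = 2
G(23) = mex{1,1,0,0} = 2
G(24) = mex{1,1,1,0} = 2
G(25) = mex{2,1,1,0} = 3
G(26) = mex{2,1,1,1} = 0
Stack A: G(11) = 2.
Stack B: G(26) = 0.
Combined Grundy value = 2 ⊕ 0 = 2.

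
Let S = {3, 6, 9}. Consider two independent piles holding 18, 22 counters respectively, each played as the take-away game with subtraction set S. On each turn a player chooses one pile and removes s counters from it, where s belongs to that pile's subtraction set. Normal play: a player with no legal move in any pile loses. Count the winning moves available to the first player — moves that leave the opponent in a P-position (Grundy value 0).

2

All piles use S = {3, 6, 9}:
G(0) = 0
G(1) = mex{} = 0
G(2) = mex{} = 0
G(3) = mex{0} = 1
G(4) = mex{0} = 1
G(5) = mex{0} = 1
G(6) = mex{1,0} = 2
G(7) = mex{1,0} = 2
G(8) = mex{1,0} = 2
G(9) = mex{2,1,0} = 3
G(10) = mex{2,1,0} = 3
G(11) = mex{2,1,0} = 3
G(12) = mex{3,2,1} = 0
G(13) = mex{3,2,1} = 0
G(14) = mex{3,2,1} = 0
G(15) = mex{0,3,2} = 1
G(16) = mex{0,3,2} = 1
G(17) = mex{0,3,2} = 1
G(18) = mex{1,0,3} = 2
G(19) = mex{1,0,3} = 2
G(20) = mex{1,0,3} = 2
G(21) = mex{2,1,0} = 3
G(22) = mex{2,1,0} = 3
Pile A: G(18) = 2.
Pile B: G(22) = 3.
Combined Grundy value = 2 ⊕ 3 = 1.
A winning move leaves total XOR = 0, i.e. changes one component's Grundy value g to g ⊕ X where X is the current total.
Pile A: need g' = 2⊕1 = 3. Options: 18−3→G=1, 18−6→G=0, 18−9→G=3. Hits: 1.
Pile B: need g' = 3⊕1 = 2. Options: 22−3→G=2, 22−6→G=1, 22−9→G=0. Hits: 1.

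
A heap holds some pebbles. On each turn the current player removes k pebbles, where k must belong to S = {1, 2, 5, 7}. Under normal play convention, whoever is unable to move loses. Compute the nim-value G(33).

0

n :  0  1  2  3  4  5  6  7  8  9 10 11 12 13 14 15 16 17 18 19 20 21 22 23 24 25 26 27 28 29 30 31 32 33
G :  0  1  2  0  1  2  0  1  2  0  1  2  0  1  2  0  1  2  0  1  2  0  1  2  0  1  2  0  1  2  0  1  2  0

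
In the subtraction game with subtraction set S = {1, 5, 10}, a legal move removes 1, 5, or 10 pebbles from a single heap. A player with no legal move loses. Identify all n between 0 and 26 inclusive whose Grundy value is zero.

0, 2, 4, 6, 8, 15, 17, 19, 21, 23

G(0) = 0
G(1) = mex{0} = 1
G(2) = mex{1} = 0
G(3) = mex{0} = 1
G(4) = mex{1} = 0
G(5) = mex{0,0} = 1
G(6) = mex{1,1} = 0
G(7) = mex{0,0} = 1
G(8) = mex{1,1} = 0
G(9) = mex{0,0} = 1
G(10) = mex{1,1,0} = 2
G(11) = mex{2,0,1} = 3
G(12) = mex{3,1,0} = 2
G(13) = mex{2,0,1} = 3
G(14) = mex{3,1,0} = 2
G(15) = mex{2,2,1} = 0
G(16) = mex{0,3,0} = 1
G(17) = mex{1,2,1} = 0
G(18) = mex{0,3,0} = 1
G(19) = mex{1,2,1} = 0
G(20) = mex{0,0,2} = 1
G(21) = mex{1,1,3} = 0
G(22) = mex{0,0,2} = 1
G(23) = mex{1,1,3} = 0
G(24) = mex{0,0,2} = 1
G(25) = mex{1,1,0} = 2
G(26) = mex{2,0,1} = 3
P-positions are exactly the n with G(n) = 0.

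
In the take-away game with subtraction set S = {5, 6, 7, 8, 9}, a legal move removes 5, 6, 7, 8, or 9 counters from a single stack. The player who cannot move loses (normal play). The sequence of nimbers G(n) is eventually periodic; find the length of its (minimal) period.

G(0) = 0
G(1) = mex{} = 0
G(2) = mex{} = 0
G(3) = mex{} = 0
G(4) = mex{} = 0
G(5) = mex{0} = 1
G(6) = mex{0,0} = 1
G(7) = mex{0,0,0} = 1
G(8) = mex{0,0,0,0} = 1
G(9) = mex{0,0,0,0,0} = 1
G(10) = mex{1,0,0,0,0} = 2
G(11) = mex{1,1,0,0,0} = 2
G(12) = mex{1,1,1,0,0} = 2
G(13) = mex{1,1,1,1,0} = 2
G(14) = mex{1,1,1,1,1} = 0
G(15) = mex{2,1,1,1,1} = 0
G(16) = mex{2,2,1,1,1} = 0
G(17) = mex{2,2,2,1,1} = 0
G(18) = mex{2,2,2,2,1} = 0
G(19) = mex{0,2,2,2,2} = 1
G(20) = mex{0,0,2,2,2} = 1
G(21) = mex{0,0,0,2,2} = 1
G(22) = mex{0,0,0,0,2} = 1
G(23) = mex{0,0,0,0,0} = 1
G(24) = mex{1,0,0,0,0} = 2
G(25) = mex{1,1,0,0,0} = 2
G(26) = mex{1,1,1,0,0} = 2
G(27) = mex{1,1,1,1,0} = 2
G(28) = mex{1,1,1,1,1} = 0
G(29) = mex{2,1,1,1,1} = 0
G(n+14) = G(n) holds for n = 0,…,8 (a full window of length max(S) = 9), so the sequence is purely periodic with period 14.

14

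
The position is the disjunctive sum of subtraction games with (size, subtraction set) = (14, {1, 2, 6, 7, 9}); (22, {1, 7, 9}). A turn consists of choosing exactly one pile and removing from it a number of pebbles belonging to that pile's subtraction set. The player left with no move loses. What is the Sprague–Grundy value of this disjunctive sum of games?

Pile A, S = {1, 2, 6, 7, 9}:
n :  0  1  2  3  4  5  6  7  8  9 10 11 12 13 14
G :  0  1  2  0  1  2  3  4  0  1  2  0  1  2  3
G_A(14) = 3.
Pile B, S = {1, 7, 9}:
n :  0  1  2  3  4  5  6  7  8  9 10 11 12 13 14 15 16 17 18 19 20 21 22
G :  0  1  0  1  0  1  0  1  0  1  0  1  0  1  0  1  0  1  0  1  0  1  0
G_B(22) = 0.
Combined Grundy value = 3 ⊕ 0 = 3.

3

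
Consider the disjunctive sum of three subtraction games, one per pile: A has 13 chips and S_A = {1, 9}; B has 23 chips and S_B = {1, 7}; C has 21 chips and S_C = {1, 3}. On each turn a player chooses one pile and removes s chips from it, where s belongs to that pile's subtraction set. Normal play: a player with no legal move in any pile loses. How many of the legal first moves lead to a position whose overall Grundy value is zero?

Pile A, S = {1, 9}:
n :  0  1  2  3  4  5  6  7  8  9 10 11 12 13
G :  0  1  0  1  0  1  0  1  0  1  0  1  0  1
G_A(13) = 1.
Pile B, S = {1, 7}:
G(0) = 0
G(1) = mex{0} = 1
G(2) = mex{1} = 0
G(3) = mex{0} = 1
G(4) = mex{1} = 0
G(5) = mex{0} = 1
G(6) = mex{1} = 0
G(7) = mex{0,0} = 1
G(8) = mex{1,1} = 0
G(9) = mex{0,0} = 1
G(10) = mex{1,1} = 0
G(11) = mex{0,0} = 1
G(12) = mex{1,1} = 0
G(13) = mex{0,0} = 1
G(14) = mex{1,1} = 0
G(15) = mex{0,0} = 1
G(16) = mex{1,1} = 0
G(17) = mex{0,0} = 1
G(18) = mex{1,1} = 0
G(19) = mex{0,0} = 1
G(20) = mex{1,1} = 0
G(21) = mex{0,0} = 1
G(22) = mex{1,1} = 0
G(23) = mex{0,0} = 1
G_B(23) = 1.
Pile C, S = {1, 3}:
G(0) = 0
G(1) = mex{0} = 1
G(2) = mex{1} = 0
G(3) = mex{0,0} = 1
G(4) = mex{1,1} = 0
G(5) = mex{0,0} = 1
G(6) = mex{1,1} = 0
G(7) = mex{0,0} = 1
G(8) = mex{1,1} = 0
G(9) = mex{0,0} = 1
G(10) = mex{1,1} = 0
G(11) = mex{0,0} = 1
G(12) = mex{1,1} = 0
G(13) = mex{0,0} = 1
G(14) = mex{1,1} = 0
G(15) = mex{0,0} = 1
G(16) = mex{1,1} = 0
G(17) = mex{0,0} = 1
G(18) = mex{1,1} = 0
G(19) = mex{0,0} = 1
G(20) = mex{1,1} = 0
G(21) = mex{0,0} = 1
G_C(21) = 1.
Combined Grundy value = 1 ⊕ 1 ⊕ 1 = 1.
A winning move leaves total XOR = 0, i.e. changes one component's Grundy value g to g ⊕ X where X is the current total.
Pile A: need g' = 1⊕1 = 0. Options: 13−1→G=0, 13−9→G=0. Hits: 2.
Pile B: need g' = 1⊕1 = 0. Options: 23−1→G=0, 23−7→G=0. Hits: 2.
Pile C: need g' = 1⊕1 = 0. Options: 21−1→G=0, 21−3→G=0. Hits: 2.

6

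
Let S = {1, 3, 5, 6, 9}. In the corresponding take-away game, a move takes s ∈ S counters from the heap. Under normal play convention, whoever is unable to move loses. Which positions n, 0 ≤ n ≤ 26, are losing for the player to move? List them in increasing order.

n :  0  1  2  3  4  5  6  7  8  9 10 11 12 13 14 15 16 17 18 19 20 21 22 23 24 25 26
G :  0  1  0  1  0  1  2  3  2  3  2  3  0  1  0  1  0  1  2  3  2  3  2  3  0  1  0
P-positions are exactly the n with G(n) = 0.

0, 2, 4, 12, 14, 16, 24, 26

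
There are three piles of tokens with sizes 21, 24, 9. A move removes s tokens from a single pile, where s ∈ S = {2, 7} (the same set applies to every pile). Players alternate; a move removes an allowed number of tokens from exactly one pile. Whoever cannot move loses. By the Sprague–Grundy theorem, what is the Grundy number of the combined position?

0

All piles use S = {2, 7}:
G(0) = 0
G(1) = mex{} = 0
G(2) = mex{0} = 1
G(3) = mex{0} = 1
G(4) = mex{1} = 0
G(5) = mex{1} = 0
G(6) = mex{0} = 1
G(7) = mex{0,0} = 1
G(8) = mex{1,0} = 2
G(9) = mex{1,1} = 0
G(10) = mex{2,1} = 0
G(11) = mex{0,0} = 1
G(12) = mex{0,0} = 1
G(13) = mex{1,1} = 0
G(14) = mex{1,1} = 0
G(15) = mex{0,2} = 1
G(16) = mex{0,0} = 1
G(17) = mex{1,0} = 2
G(18) = mex{1,1} = 0
G(19) = mex{2,1} = 0
G(20) = mex{0,0} = 1
G(21) = mex{0,0} = 1
G(22) = mex{1,1} = 0
G(23) = mex{1,1} = 0
G(24) = mex{0,2} = 1
Pile A: G(21) = 1.
Pile B: G(24) = 1.
Pile C: G(9) = 0.
Combined Grundy value = 1 ⊕ 1 ⊕ 0 = 0.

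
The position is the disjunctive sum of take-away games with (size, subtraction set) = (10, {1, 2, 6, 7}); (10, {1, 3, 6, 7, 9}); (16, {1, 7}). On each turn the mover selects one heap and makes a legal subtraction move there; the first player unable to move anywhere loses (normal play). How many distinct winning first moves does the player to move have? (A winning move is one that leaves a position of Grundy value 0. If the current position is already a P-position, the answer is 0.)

0

Heap A, S = {1, 2, 6, 7}:
G(0) = 0
G(1) = mex{0} = 1
G(2) = mex{1,0} = 2
G(3) = mex{2,1} = 0
G(4) = mex{0,2} = 1
G(5) = mex{1,0} = 2
G(6) = mex{2,1,0} = 3
G(7) = mex{3,2,1,0} = 4
G(8) = mex{4,3,2,1} = 0
G(9) = mex{0,4,0,2} = 1
G(10) = mex{1,0,1,0} = 2
G_A(10) = 2.
Heap B, S = {1, 3, 6, 7, 9}:
G(0) = 0
G(1) = mex{0} = 1
G(2) = mex{1} = 0
G(3) = mex{0,0} = 1
G(4) = mex{1,1} = 0
G(5) = mex{0,0} = 1
G(6) = mex{1,1,0} = 2
G(7) = mex{2,0,1,0} = 3
G(8) = mex{3,1,0,1} = 2
G(9) = mex{2,2,1,0,0} = 3
G(10) = mex{3,3,0,1,1} = 2
G_B(10) = 2.
Heap C, S = {1, 7}:
n :  0  1  2  3  4  5  6  7  8  9 10 11 12 13 14 15 16
G :  0  1  0  1  0  1  0  1  0  1  0  1  0  1  0  1  0
G_C(16) = 0.
Combined Grundy value = 2 ⊕ 2 ⊕ 0 = 0.
A winning move leaves total XOR = 0, i.e. changes one component's Grundy value g to g ⊕ X where X is the current total.
Heap A: target g' = 2⊕0 = 2, but every legal move changes the Grundy value (mex property), so 0 moves.
Heap B: target g' = 2⊕0 = 2, but every legal move changes the Grundy value (mex property), so 0 moves.
Heap C: target g' = 0⊕0 = 0, but every legal move changes the Grundy value (mex property), so 0 moves.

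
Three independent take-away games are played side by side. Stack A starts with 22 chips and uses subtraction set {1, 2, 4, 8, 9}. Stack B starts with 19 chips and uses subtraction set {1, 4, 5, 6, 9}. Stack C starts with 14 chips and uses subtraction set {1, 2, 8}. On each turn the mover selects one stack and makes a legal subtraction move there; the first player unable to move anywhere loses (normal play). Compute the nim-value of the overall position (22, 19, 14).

Stack A, S = {1, 2, 4, 8, 9}:
n :  0  1  2  3  4  5  6  7  8  9 10 11 12 13 14 15 16 17 18 19 20 21 22
G :  0  1  2  0  1  2  0  1  2  3  4  5  3  0  1  2  0  1  2  0  1  2  3
G_A(22) = 3.
Stack B, S = {1, 4, 5, 6, 9}:
n :  0  1  2  3  4  5  6  7  8  9 10 11 12 13 14 15 16 17 18 19
G :  0  1  0  1  2  3  2  3  4  5  0  1  0  1  2  3  2  3  4  5
G_B(19) = 5.
Stack C, S = {1, 2, 8}:
G(0) = 0
G(1) = mex{0} = 1
G(2) = mex{1,0} = 2
G(3) = mex{2,1} = 0
G(4) = mex{0,2} = 1
G(5) = mex{1,0} = 2
G(6) = mex{2,1} = 0
G(7) = mex{0,2} = 1
G(8) = mex{1,0,0} = 2
G(9) = mex{2,1,1} = 0
G(10) = mex{0,2,2} = 1
G(11) = mex{1,0,0} = 2
G(12) = mex{2,1,1} = 0
G(13) = mex{0,2,2} = 1
G(14) = mex{1,0,0} = 2
G_C(14) = 2.
Combined Grundy value = 3 ⊕ 5 ⊕ 2 = 4.

4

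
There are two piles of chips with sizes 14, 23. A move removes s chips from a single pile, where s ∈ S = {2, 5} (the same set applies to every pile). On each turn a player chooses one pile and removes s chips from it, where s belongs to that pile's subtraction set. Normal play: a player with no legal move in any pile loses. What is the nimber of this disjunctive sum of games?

1

All piles use S = {2, 5}:
n :  0  1  2  3  4  5  6  7  8  9 10 11 12 13 14 15 16 17 18 19 20 21 22 23
G :  0  0  1  1  0  2  1  0  0  1  1  0  2  1  0  0  1  1  0  2  1  0  0  1
Pile A: G(14) = 0.
Pile B: G(23) = 1.
Combined Grundy value = 0 ⊕ 1 = 1.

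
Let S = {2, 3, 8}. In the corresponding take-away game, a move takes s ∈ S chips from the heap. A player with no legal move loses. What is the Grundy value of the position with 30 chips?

0

n :  0  1  2  3  4  5  6  7  8  9 10 11 12 13 14 15 16 17 18 19 20 21 22 23 24 25 26 27 28 29 30
G :  0  0  1  1  2  0  0  1  1  2  0  0  1  1  2  0  0  1  1  2  0  0  1  1  2  0  0  1  1  2  0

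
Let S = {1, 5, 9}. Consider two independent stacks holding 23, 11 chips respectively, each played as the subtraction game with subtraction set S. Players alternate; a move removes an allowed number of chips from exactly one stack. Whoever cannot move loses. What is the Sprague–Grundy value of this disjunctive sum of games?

All stacks use S = {1, 5, 9}:
G(0) = 0
G(1) = mex{0} = 1
G(2) = mex{1} = 0
G(3) = mex{0} = 1
G(4) = mex{1} = 0
G(5) = mex{0,0} = 1
G(6) = mex{1,1} = 0
G(7) = mex{0,0} = 1
G(8) = mex{1,1} = 0
G(9) = mex{0,0,0} = 1
G(10) = mex{1,1,1} = 0
G(11) = mex{0,0,0} = 1
G(12) = mex{1,1,1} = 0
G(13) = mex{0,0,0} = 1
G(14) = mex{1,1,1} = 0
G(15) = mex{0,0,0} = 1
G(16) = mex{1,1,1} = 0
G(17) = mex{0,0,0} = 1
G(18) = mex{1,1,1} = 0
G(19) = mex{0,0,0} = 1
G(20) = mex{1,1,1} = 0
G(21) = mex{0,0,0} = 1
G(22) = mex{1,1,1} = 0
G(23) = mex{0,0,0} = 1
Stack A: G(23) = 1.
Stack B: G(11) = 1.
Combined Grundy value = 1 ⊕ 1 = 0.

0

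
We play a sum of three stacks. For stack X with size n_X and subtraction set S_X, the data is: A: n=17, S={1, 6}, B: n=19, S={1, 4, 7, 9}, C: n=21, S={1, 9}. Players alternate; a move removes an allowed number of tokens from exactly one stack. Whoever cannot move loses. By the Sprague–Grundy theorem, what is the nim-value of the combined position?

Stack A, S = {1, 6}:
n :  0  1  2  3  4  5  6  7  8  9 10 11 12 13 14 15 16 17
G :  0  1  0  1  0  1  2  0  1  0  1  0  1  2  0  1  0  1
G_A(17) = 1.
Stack B, S = {1, 4, 7, 9}:
n :  0  1  2  3  4  5  6  7  8  9 10 11 12 13 14 15 16 17 18 19
G :  0  1  0  1  2  0  1  2  0  1  0  1  2  0  1  2  0  1  0  1
G_B(19) = 1.
Stack C, S = {1, 9}:
n :  0  1  2  3  4  5  6  7  8  9 10 11 12 13 14 15 16 17 18 19 20 21
G :  0  1  0  1  0  1  0  1  0  1  0  1  0  1  0  1  0  1  0  1  0  1
G_C(21) = 1.
Combined Grundy value = 1 ⊕ 1 ⊕ 1 = 1.

1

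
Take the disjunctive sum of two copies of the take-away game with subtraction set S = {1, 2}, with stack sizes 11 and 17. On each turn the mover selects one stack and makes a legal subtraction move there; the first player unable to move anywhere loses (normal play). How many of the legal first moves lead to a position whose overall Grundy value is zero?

All stacks use S = {1, 2}:
n :  0  1  2  3  4  5  6  7  8  9 10 11 12 13 14 15 16 17
G :  0  1  2  0  1  2  0  1  2  0  1  2  0  1  2  0  1  2
Stack A: G(11) = 2.
Stack B: G(17) = 2.
Combined Grundy value = 2 ⊕ 2 = 0.
A winning move leaves total XOR = 0, i.e. changes one component's Grundy value g to g ⊕ X where X is the current total.
Stack A: target g' = 2⊕0 = 2, but every legal move changes the Grundy value (mex property), so 0 moves.
Stack B: target g' = 2⊕0 = 2, but every legal move changes the Grundy value (mex property), so 0 moves.

0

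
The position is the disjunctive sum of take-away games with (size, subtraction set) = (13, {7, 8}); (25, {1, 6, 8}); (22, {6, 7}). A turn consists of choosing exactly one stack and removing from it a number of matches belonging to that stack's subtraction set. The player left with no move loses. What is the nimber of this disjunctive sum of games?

0

Stack A, S = {7, 8}:
G(0) = 0
G(1) = mex{} = 0
G(2) = mex{} = 0
G(3) = mex{} = 0
G(4) = mex{} = 0
G(5) = mex{} = 0
G(6) = mex{} = 0
G(7) = mex{0} = 1
G(8) = mex{0,0} = 1
G(9) = mex{0,0} = 1
G(10) = mex{0,0} = 1
G(11) = mex{0,0} = 1
G(12) = mex{0,0} = 1
G(13) = mex{0,0} = 1
G_A(13) = 1.
Stack B, S = {1, 6, 8}:
n :  0  1  2  3  4  5  6  7  8  9 10 11 12 13 14 15 16 17 18 19 20 21 22 23 24 25
G :  0  1  0  1  0  1  2  0  1  0  1  0  1  2  0  1  0  1  0  1  2  0  1  0  1  0
G_B(25) = 0.
Stack C, S = {6, 7}:
G(0) = 0
G(1) = mex{} = 0
G(2) = mex{} = 0
G(3) = mex{} = 0
G(4) = mex{} = 0
G(5) = mex{} = 0
G(6) = mex{0} = 1
G(7) = mex{0,0} = 1
G(8) = mex{0,0} = 1
G(9) = mex{0,0} = 1
G(10) = mex{0,0} = 1
G(11) = mex{0,0} = 1
G(12) = mex{1,0} = 2
G(13) = mex{1,1} = 0
G(14) = mex{1,1} = 0
G(15) = mex{1,1} = 0
G(16) = mex{1,1} = 0
G(17) = mex{1,1} = 0
G(18) = mex{2,1} = 0
G(19) = mex{0,2} = 1
G(20) = mex{0,0} = 1
G(21) = mex{0,0} = 1
G(22) = mex{0,0} = 1
G_C(22) = 1.
Combined Grundy value = 1 ⊕ 0 ⊕ 1 = 0.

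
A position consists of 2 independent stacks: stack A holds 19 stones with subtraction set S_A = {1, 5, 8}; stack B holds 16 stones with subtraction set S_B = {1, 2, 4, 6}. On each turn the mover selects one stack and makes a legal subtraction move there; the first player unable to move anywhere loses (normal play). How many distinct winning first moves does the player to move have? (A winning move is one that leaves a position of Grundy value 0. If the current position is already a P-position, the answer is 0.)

Stack A, S = {1, 5, 8}:
G(0) = 0
G(1) = mex{0} = 1
G(2) = mex{1} = 0
G(3) = mex{0} = 1
G(4) = mex{1} = 0
G(5) = mex{0,0} = 1
G(6) = mex{1,1} = 0
G(7) = mex{0,0} = 1
G(8) = mex{1,1,0} = 2
G(9) = mex{2,0,1} = 3
G(10) = mex{3,1,0} = 2
G(11) = mex{2,0,1} = 3
G(12) = mex{3,1,0} = 2
G(13) = mex{2,2,1} = 0
G(14) = mex{0,3,0} = 1
G(15) = mex{1,2,1} = 0
G(16) = mex{0,3,2} = 1
G(17) = mex{1,2,3} = 0
G(18) = mex{0,0,2} = 1
G(19) = mex{1,1,3} = 0
G_A(19) = 0.
Stack B, S = {1, 2, 4, 6}:
n :  0  1  2  3  4  5  6  7  8  9 10 11 12 13 14 15 16
G :  0  1  2  0  1  2  3  4  0  1  2  0  1  2  3  4  0
G_B(16) = 0.
Combined Grundy value = 0 ⊕ 0 = 0.
A winning move leaves total XOR = 0, i.e. changes one component's Grundy value g to g ⊕ X where X is the current total.
Stack A: target g' = 0⊕0 = 0, but every legal move changes the Grundy value (mex property), so 0 moves.
Stack B: target g' = 0⊕0 = 0, but every legal move changes the Grundy value (mex property), so 0 moves.

0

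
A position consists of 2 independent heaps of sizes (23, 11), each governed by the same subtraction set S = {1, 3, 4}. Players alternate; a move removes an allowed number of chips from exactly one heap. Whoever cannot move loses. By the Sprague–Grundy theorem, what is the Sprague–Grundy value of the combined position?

2

All heaps use S = {1, 3, 4}:
G(0) = 0
G(1) = mex{0} = 1
G(2) = mex{1} = 0
G(3) = mex{0,0} = 1
G(4) = mex{1,1,0} = 2
G(5) = mex{2,0,1} = 3
G(6) = mex{3,1,0} = 2
G(7) = mex{2,2,1} = 0
G(8) = mex{0,3,2} = 1
G(9) = mex{1,2,3} = 0
G(10) = mex{0,0,2} = 1
G(11) = mex{1,1,0} = 2
G(12) = mex{2,0,1} = 3
G(13) = mex{3,1,0} = 2
G(14) = mex{2,2,1} = 0
G(15) = mex{0,3,2} = 1
G(16) = mex{1,2,3} = 0
G(17) = mex{0,0,2} = 1
G(18) = mex{1,1,0} = 2
G(19) = mex{2,0,1} = 3
G(20) = mex{3,1,0} = 2
G(21) = mex{2,2,1} = 0
G(22) = mex{0,3,2} = 1
G(23) = mex{1,2,3} = 0
Heap A: G(23) = 0.
Heap B: G(11) = 2.
Combined Grundy value = 0 ⊕ 2 = 2.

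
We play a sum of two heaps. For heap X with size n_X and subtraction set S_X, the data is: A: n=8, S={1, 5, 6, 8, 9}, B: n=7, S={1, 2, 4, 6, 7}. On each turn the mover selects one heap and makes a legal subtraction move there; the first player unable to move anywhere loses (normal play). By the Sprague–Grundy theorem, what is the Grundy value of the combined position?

Heap A, S = {1, 5, 6, 8, 9}:
n : 0 1 2 3 4 5 6 7 8
G : 0 1 0 1 0 1 2 3 2
G_A(8) = 2.
Heap B, S = {1, 2, 4, 6, 7}:
n : 0 1 2 3 4 5 6 7
G : 0 1 2 0 1 2 3 4
G_B(7) = 4.
Combined Grundy value = 2 ⊕ 4 = 6.

6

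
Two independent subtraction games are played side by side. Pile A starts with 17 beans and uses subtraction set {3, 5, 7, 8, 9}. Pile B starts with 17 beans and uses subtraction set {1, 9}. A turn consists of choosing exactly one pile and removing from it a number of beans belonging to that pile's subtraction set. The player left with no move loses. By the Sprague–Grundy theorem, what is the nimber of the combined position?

0

Pile A, S = {3, 5, 7, 8, 9}:
n :  0  1  2  3  4  5  6  7  8  9 10 11 12 13 14 15 16 17
G :  0  0  0  1  1  1  2  2  2  3  3  3  0  0  0  1  1  1
G_A(17) = 1.
Pile B, S = {1, 9}:
G(0) = 0
G(1) = mex{0} = 1
G(2) = mex{1} = 0
G(3) = mex{0} = 1
G(4) = mex{1} = 0
G(5) = mex{0} = 1
G(6) = mex{1} = 0
G(7) = mex{0} = 1
G(8) = mex{1} = 0
G(9) = mex{0,0} = 1
G(10) = mex{1,1} = 0
G(11) = mex{0,0} = 1
G(12) = mex{1,1} = 0
G(13) = mex{0,0} = 1
G(14) = mex{1,1} = 0
G(15) = mex{0,0} = 1
G(16) = mex{1,1} = 0
G(17) = mex{0,0} = 1
G_B(17) = 1.
Combined Grundy value = 1 ⊕ 1 = 0.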